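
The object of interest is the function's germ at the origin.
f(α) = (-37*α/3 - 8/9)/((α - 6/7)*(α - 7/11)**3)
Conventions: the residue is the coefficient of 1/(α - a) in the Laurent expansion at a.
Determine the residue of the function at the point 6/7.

The residue is -47088118/44217.

At the order-1 pole 6/7 set g(α) = (α - (6/7))*f(α) = (-37*α/3 - 8/9)/(α - 7/11)**3.
Simple pole: residue = g(a) at a = 6/7, which is -47088118/44217.


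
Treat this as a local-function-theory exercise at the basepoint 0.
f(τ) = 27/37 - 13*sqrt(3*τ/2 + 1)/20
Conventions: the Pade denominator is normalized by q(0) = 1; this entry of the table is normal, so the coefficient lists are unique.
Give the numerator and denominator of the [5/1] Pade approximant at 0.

The Pade approximant has numerator coefficients [59/740, -471/1184, -117/320, 351/5120, -1053/40960, 3159/327680]; denominator coefficients [1, 9/8].

Taylor coefficients needed (expand at 0): a_0 = 59/740, a_1 = -39/80, a_2 = 117/640, a_3 = -351/2560, a_4 = 1053/8192, a_5 = -22113/163840, a_6 = 199017/1310720.
Write the denominator as Q(τ) = 1 + q1*τ. Requiring Q*f - P = O(τ^7) with deg P <= 5 kills the coefficients of τ^6..τ^6 in Q*f:
  τ^6: a_6 + q1*a_5 = 0, i.e. 199017/1310720 + (-22113/163840)*q1 = 0.
Solving this linear system: q1 = 9/8.
The numerator is Q*f truncated at degree 5: P0 = a_0 = 59/740; P1 = a_1 + q1*a_0 = -471/1184; P2 = a_2 + q1*a_1 = -117/320; P3 = a_3 + q1*a_2 = 351/5120; P4 = a_4 + q1*a_3 = -1053/40960; P5 = a_5 + q1*a_4 = 3159/327680.


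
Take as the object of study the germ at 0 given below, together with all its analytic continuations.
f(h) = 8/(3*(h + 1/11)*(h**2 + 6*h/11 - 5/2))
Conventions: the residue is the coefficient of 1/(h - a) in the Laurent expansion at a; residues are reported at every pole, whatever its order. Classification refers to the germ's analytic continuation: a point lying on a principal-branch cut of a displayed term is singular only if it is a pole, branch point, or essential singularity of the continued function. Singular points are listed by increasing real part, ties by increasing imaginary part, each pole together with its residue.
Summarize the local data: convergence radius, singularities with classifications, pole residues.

Radius of convergence at 0: 1/11.
At -3/11 - (1/22)*sqrt(1246): a pole of order 1; residue 968/1845 - (1936/1149435)*sqrt(1246).
At -1/11: a pole of order 1; residue -1936/1845.
At -3/11 + (1/22)*sqrt(1246): a pole of order 1; residue 968/1845 + (1936/1149435)*sqrt(1246).

Denominator factor (h + 1/11): pole of order 1 at -1/11, modulus 1/11.
Denominator factor (h**2 + 6*h/11 - 5/2): discriminant 1246/121, real irrational roots -3/11 + (1/22)*sqrt(1246) and -3/11 - (1/22)*sqrt(1246); poles of order 1, moduli -3/11 + (1/22)*sqrt(1246) and 3/11 + (1/22)*sqrt(1246).
The radius of convergence is the smallest modulus among the singular points: 1/11.
The factor h**2 + 6*h/11 - 5/2 splits as (h - a)(h - a') with a = -3/11 - (1/22)*sqrt(1246), a' = -3/11 + (1/22)*sqrt(1246). At the order-1 pole a set g(h) = (h - a)*f(h) = [8/(3*(h + 1/11))] / (h - a').
Simple pole: residue = g(a) at a = -3/11 - (1/22)*sqrt(1246), which is 968/1845 - (1936/1149435)*sqrt(1246).
At the order-1 pole -1/11 set g(h) = (h - (-1/11))*f(h) = 8/(3*(h**2 + 6*h/11 - 5/2)).
Simple pole: residue = g(a) at a = -1/11, which is -1936/1845.
The factor h**2 + 6*h/11 - 5/2 splits as (h - a)(h - a') with a = -3/11 + (1/22)*sqrt(1246), a' = -3/11 - (1/22)*sqrt(1246). At the order-1 pole a set g(h) = (h - a)*f(h) = [8/(3*(h + 1/11))] / (h - a').
Simple pole: residue = g(a) at a = -3/11 + (1/22)*sqrt(1246), which is 968/1845 + (1936/1149435)*sqrt(1246).
List the singular points by increasing real part (a conjugate pair: the negative imaginary part first).


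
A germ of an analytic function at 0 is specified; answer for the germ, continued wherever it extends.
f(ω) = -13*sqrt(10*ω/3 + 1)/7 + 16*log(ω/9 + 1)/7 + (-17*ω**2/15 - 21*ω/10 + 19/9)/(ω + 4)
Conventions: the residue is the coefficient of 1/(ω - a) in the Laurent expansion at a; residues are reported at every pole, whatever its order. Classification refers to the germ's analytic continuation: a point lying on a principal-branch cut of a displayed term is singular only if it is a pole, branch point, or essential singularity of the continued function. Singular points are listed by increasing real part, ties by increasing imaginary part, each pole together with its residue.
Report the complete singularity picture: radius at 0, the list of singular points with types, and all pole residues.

Denominator factor (ω + 4): pole of order 1 at -4, modulus 4.
Branch term (16/7)*log(1 - ω/(-9)): its argument vanishes at ω = -9, a logarithmic branch point, modulus 9.
Branch term (-13/7)*sqrt(1 - ω/(-3/10)): its argument vanishes at ω = -3/10, a square-root branch point, modulus 3/10.
The radius of convergence is the smallest modulus among the singular points: 3/10.
The branch terms are analytic at -4 and contribute nothing to the residue; only the rational part matters.
At the order-1 pole -4 set g(ω) = (ω - (-4))*(rational part) = -17*ω**2/15 - 21*ω/10 + 19/9.
Simple pole: residue = g(a) at a = -4, which is -343/45.
List the singular points by increasing real part (a conjugate pair: the negative imaginary part first).

Radius of convergence at 0: 3/10.
At -9: a logarithmic branch point.
At -4: a pole of order 1; residue -343/45.
At -3/10: an algebraic (square-root) branch point.


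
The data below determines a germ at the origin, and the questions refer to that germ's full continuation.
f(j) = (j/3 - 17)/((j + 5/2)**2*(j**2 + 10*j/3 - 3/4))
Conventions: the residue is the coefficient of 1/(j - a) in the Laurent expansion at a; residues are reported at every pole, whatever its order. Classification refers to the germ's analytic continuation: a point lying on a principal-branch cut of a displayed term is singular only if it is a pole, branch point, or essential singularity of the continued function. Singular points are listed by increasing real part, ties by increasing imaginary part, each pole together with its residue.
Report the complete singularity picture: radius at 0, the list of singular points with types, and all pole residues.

Radius of convergence at 0: -5/3 + (1/6)*sqrt(127).
At -5/3 - (1/6)*sqrt(127): a pole of order 1; residue 552/289 + (8217/36703)*sqrt(127).
At -5/2: a pole of order 2; residue -1104/289.
At -5/3 + (1/6)*sqrt(127): a pole of order 1; residue 552/289 - (8217/36703)*sqrt(127).

Denominator factor (j + 5/2)^2: pole of order 2 at -5/2, modulus 5/2.
Denominator factor (j**2 + 10*j/3 - 3/4): discriminant 127/9, real irrational roots -5/3 + (1/6)*sqrt(127) and -5/3 - (1/6)*sqrt(127); poles of order 1, moduli -5/3 + (1/6)*sqrt(127) and 5/3 + (1/6)*sqrt(127).
The radius of convergence is the smallest modulus among the singular points: -5/3 + (1/6)*sqrt(127).
The factor j**2 + 10*j/3 - 3/4 splits as (j - a)(j - a') with a = -5/3 - (1/6)*sqrt(127), a' = -5/3 + (1/6)*sqrt(127). At the order-1 pole a set g(j) = (j - a)*f(j) = [(j/3 - 17)/(j + 5/2)**2] / (j - a').
Simple pole: residue = g(a) at a = -5/3 - (1/6)*sqrt(127), which is 552/289 + (8217/36703)*sqrt(127).
At the order-2 pole -5/2 set g(j) = (j - (-5/2))^2*f(j) = (j/3 - 17)/(j**2 + 10*j/3 - 3/4).
Order-2 pole: residue = g'(a); g'(-5/2) = -1104/289, so the residue is -1104/289.
The factor j**2 + 10*j/3 - 3/4 splits as (j - a)(j - a') with a = -5/3 + (1/6)*sqrt(127), a' = -5/3 - (1/6)*sqrt(127). At the order-1 pole a set g(j) = (j - a)*f(j) = [(j/3 - 17)/(j + 5/2)**2] / (j - a').
Simple pole: residue = g(a) at a = -5/3 + (1/6)*sqrt(127), which is 552/289 - (8217/36703)*sqrt(127).
List the singular points by increasing real part (a conjugate pair: the negative imaginary part first).


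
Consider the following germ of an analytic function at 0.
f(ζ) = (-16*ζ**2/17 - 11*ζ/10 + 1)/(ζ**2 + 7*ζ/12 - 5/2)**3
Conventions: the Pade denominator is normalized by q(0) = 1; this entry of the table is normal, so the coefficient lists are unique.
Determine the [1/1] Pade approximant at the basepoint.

The Pade approximant has numerator coefficients [-8/125, 1757/31875]; denominator coefficients [1, -941/2040].

Taylor coefficients needed (expand at 0): a_0 = -8/125, a_1 = 16/625, a_2 = 1882/159375.
Write the denominator as Q(ζ) = 1 + q1*ζ. Requiring Q*f - P = O(ζ^3) with deg P <= 1 kills the coefficients of ζ^2..ζ^2 in Q*f:
  ζ^2: a_2 + q1*a_1 = 0, i.e. 1882/159375 + (16/625)*q1 = 0.
Solving this linear system: q1 = -941/2040.
The numerator is Q*f truncated at degree 1: P0 = a_0 = -8/125; P1 = a_1 + q1*a_0 = 1757/31875.


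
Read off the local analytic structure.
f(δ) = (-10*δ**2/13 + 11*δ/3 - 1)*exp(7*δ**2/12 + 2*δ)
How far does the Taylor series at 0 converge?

The radius of convergence is infinite.

The factor exp(7*δ**2/12 + 2*δ) is entire and contributes no finite singular point.
The polynomial part has no poles.
No finite singular points: the Taylor series at 0 converges everywhere.


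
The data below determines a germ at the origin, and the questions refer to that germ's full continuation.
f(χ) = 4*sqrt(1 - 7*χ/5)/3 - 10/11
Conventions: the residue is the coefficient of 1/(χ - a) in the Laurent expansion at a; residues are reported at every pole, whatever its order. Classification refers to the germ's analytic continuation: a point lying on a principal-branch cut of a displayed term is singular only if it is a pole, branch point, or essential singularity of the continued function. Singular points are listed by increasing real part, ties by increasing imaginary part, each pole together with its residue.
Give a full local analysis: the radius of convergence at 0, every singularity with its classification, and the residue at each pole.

Branch term (4/3)*sqrt(1 - χ/(5/7)): its argument vanishes at χ = 5/7, a square-root branch point, modulus 5/7.
The radius of convergence is the smallest modulus among the singular points: 5/7.

Radius of convergence at 0: 5/7.
At 5/7: an algebraic (square-root) branch point.


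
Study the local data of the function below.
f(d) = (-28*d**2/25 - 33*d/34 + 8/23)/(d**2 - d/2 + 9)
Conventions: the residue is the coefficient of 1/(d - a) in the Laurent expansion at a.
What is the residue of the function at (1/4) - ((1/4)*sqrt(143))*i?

The residue is (-1301/1700) + ((785533/5591300)*sqrt(143))*i.

The factor d**2 - d/2 + 9 splits as (d - a)(d - a') with a = (1/4) - ((1/4)*sqrt(143))*i, a' = (1/4) + ((1/4)*sqrt(143))*i. At the order-1 pole a set g(d) = (d - a)*f(d) = [-28*d**2/25 - 33*d/34 + 8/23] / (d - a').
Simple pole: residue = g(a) at a = (1/4) - ((1/4)*sqrt(143))*i, which is (-1301/1700) + ((785533/5591300)*sqrt(143))*i.


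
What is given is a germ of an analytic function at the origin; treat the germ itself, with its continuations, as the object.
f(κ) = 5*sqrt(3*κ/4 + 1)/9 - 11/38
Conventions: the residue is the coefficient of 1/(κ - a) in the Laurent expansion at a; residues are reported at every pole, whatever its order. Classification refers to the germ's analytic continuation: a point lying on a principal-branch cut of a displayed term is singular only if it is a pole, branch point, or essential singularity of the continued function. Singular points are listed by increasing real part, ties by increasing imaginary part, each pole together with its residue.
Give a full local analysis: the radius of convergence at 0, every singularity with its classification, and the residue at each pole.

Branch term (5/9)*sqrt(1 - κ/(-4/3)): its argument vanishes at κ = -4/3, a square-root branch point, modulus 4/3.
The radius of convergence is the smallest modulus among the singular points: 4/3.

Radius of convergence at 0: 4/3.
At -4/3: an algebraic (square-root) branch point.


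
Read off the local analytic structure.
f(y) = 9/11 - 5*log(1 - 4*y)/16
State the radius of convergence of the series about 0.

Branch term (-5/16)*log(1 - y/(1/4)): its argument vanishes at y = 1/4, a logarithmic branch point, modulus 1/4.
The radius of convergence is the smallest modulus among the singular points: 1/4.

The radius of convergence is 1/4.


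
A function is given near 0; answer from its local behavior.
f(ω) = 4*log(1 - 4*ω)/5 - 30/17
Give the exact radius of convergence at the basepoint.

The radius of convergence is 1/4.

Branch term (4/5)*log(1 - ω/(1/4)): its argument vanishes at ω = 1/4, a logarithmic branch point, modulus 1/4.
The radius of convergence is the smallest modulus among the singular points: 1/4.


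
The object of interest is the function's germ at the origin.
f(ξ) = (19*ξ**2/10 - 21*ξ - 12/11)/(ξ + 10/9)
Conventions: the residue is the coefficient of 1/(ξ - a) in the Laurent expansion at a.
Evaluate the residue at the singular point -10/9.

At the order-1 pole -10/9 set g(ξ) = (ξ - (-10/9))*f(ξ) = 19*ξ**2/10 - 21*ξ - 12/11.
Simple pole: residue = g(a) at a = -10/9, which is 21908/891.

The residue is 21908/891.


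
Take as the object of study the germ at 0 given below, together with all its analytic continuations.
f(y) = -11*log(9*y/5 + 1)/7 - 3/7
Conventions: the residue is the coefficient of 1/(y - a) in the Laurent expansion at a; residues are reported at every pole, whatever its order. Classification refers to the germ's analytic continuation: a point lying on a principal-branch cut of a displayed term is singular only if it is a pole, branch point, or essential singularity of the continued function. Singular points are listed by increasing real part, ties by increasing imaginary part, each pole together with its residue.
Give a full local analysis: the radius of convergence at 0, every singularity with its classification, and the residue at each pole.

Radius of convergence at 0: 5/9.
At -5/9: a logarithmic branch point.

Branch term (-11/7)*log(1 - y/(-5/9)): its argument vanishes at y = -5/9, a logarithmic branch point, modulus 5/9.
The radius of convergence is the smallest modulus among the singular points: 5/9.


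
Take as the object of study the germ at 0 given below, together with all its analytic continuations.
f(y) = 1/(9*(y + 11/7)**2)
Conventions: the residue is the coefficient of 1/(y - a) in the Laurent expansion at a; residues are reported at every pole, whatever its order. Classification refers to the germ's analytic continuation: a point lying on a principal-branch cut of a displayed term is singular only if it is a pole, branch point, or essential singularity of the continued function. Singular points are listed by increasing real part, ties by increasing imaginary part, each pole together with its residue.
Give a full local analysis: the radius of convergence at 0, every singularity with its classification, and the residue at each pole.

Radius of convergence at 0: 11/7.
At -11/7: a pole of order 2; residue 0.

Denominator factor (y + 11/7)^2: pole of order 2 at -11/7, modulus 11/7.
The radius of convergence is the smallest modulus among the singular points: 11/7.
At the order-2 pole -11/7 set g(y) = (y - (-11/7))^2*f(y) = 1/9.
Order-2 pole: residue = g'(a); g'(-11/7) = 0, so the residue is 0.


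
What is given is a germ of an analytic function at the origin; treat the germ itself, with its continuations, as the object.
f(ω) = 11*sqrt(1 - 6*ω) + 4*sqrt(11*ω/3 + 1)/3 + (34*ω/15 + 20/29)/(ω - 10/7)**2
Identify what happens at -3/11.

The point is an algebraic (square-root) branch point.

The term (4/3)*sqrt(1 - ω/(-3/11)) has argument 1 - -3/11/(-3/11) = 0 at -3/11: a square-root (algebraic, two-sheeted) branch point; the remaining terms are analytic or single-valued there.


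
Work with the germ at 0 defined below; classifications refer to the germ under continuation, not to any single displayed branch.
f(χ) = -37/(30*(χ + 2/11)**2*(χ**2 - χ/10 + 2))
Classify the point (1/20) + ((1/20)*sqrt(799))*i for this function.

The point is a pole of order 1.

The denominator factor χ**2 - χ/10 + 2 vanishes at (1/20) + ((1/20)*sqrt(799))*i and appears to the power 1; the numerator there equals -37/30, nonzero, and no other factor vanishes.
Hence a pole whose order is the multiplicity, 1.


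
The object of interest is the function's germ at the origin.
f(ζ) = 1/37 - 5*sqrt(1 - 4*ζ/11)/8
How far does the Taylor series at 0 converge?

Branch term (-5/8)*sqrt(1 - ζ/(11/4)): its argument vanishes at ζ = 11/4, a square-root branch point, modulus 11/4.
The radius of convergence is the smallest modulus among the singular points: 11/4.

The radius of convergence is 11/4.


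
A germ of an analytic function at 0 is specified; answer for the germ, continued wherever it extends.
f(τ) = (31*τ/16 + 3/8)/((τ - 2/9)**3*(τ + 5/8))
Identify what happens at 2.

The point is a regular point.

Denominator factors: τ + 5/8 = 21/8 at τ = 2; τ - 2/9 = 16/9 at τ = 2 — none vanishes.
So the germ continues analytically to 2.


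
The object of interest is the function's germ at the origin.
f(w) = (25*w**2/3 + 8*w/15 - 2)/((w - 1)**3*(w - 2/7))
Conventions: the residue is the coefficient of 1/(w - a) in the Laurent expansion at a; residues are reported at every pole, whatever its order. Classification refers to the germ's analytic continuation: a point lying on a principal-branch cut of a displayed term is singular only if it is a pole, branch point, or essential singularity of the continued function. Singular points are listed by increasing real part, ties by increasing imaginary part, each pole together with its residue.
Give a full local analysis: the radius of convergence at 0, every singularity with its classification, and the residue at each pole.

Radius of convergence at 0: 2/7.
At 2/7: a pole of order 1; residue 2002/625.
At 1: a pole of order 3; residue -2002/625.

Denominator factor (w - 2/7): pole of order 1 at 2/7, modulus 2/7.
Denominator factor (w - 1)^3: pole of order 3 at 1, modulus 1.
The radius of convergence is the smallest modulus among the singular points: 2/7.
At the order-1 pole 2/7 set g(w) = (w - (2/7))*f(w) = (25*w**2/3 + 8*w/15 - 2)/(w - 1)**3.
Simple pole: residue = g(a) at a = 2/7, which is 2002/625.
At the order-3 pole 1 set g(w) = (w - (1))^3*f(w) = (25*w**2/3 + 8*w/15 - 2)/(w - 2/7).
Order-3 pole: residue = g''(a)/2; g''(1) = -4004/625, so the residue is -2002/625.
List the singular points by increasing real part (a conjugate pair: the negative imaginary part first).


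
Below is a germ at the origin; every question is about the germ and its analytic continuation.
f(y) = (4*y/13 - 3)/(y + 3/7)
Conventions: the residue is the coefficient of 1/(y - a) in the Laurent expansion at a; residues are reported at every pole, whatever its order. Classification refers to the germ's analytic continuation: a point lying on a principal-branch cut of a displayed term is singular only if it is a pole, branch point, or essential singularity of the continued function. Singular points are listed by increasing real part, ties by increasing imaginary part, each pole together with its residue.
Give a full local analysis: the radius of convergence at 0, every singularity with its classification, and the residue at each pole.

Denominator factor (y + 3/7): pole of order 1 at -3/7, modulus 3/7.
The radius of convergence is the smallest modulus among the singular points: 3/7.
At the order-1 pole -3/7 set g(y) = (y - (-3/7))*f(y) = 4*y/13 - 3.
Simple pole: residue = g(a) at a = -3/7, which is -285/91.

Radius of convergence at 0: 3/7.
At -3/7: a pole of order 1; residue -285/91.


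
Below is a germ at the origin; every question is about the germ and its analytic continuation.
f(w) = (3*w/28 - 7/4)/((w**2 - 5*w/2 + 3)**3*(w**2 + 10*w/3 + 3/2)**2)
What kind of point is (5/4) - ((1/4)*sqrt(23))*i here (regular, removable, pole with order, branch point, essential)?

The point is a pole of order 3.

The denominator factor w**2 - 5*w/2 + 3 vanishes at (5/4) - ((1/4)*sqrt(23))*i and appears to the power 3; the numerator there equals (-181/112) - ((3/112)*sqrt(23))*i, nonzero, and no other factor vanishes.
Hence a pole whose order is the multiplicity, 3.


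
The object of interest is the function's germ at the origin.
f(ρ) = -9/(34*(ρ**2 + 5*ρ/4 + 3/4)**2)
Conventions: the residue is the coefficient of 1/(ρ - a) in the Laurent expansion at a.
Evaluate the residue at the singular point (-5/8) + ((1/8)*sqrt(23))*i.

The factor ρ**2 + 5*ρ/4 + 3/4 splits as (ρ - a)(ρ - a') with a = (-5/8) + ((1/8)*sqrt(23))*i, a' = (-5/8) - ((1/8)*sqrt(23))*i. At the order-2 pole a set g(ρ) = (ρ - a)^2*f(ρ) = [-9/34] / (ρ - a')^2.
Order-2 pole: residue = g'(a); g'((-5/8) + ((1/8)*sqrt(23))*i) = ((576/8993)*sqrt(23))*i, so the residue is ((576/8993)*sqrt(23))*i.

The residue is ((576/8993)*sqrt(23))*i.


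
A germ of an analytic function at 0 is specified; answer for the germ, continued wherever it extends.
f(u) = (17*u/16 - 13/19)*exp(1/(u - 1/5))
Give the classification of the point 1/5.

The exponent 1/(u - (1/5)) has a pole at 1/5, so exp(1/(u - (1/5))) takes every nonzero value near it: an essential singularity (not a pole of any order).

The point is an essential singularity.


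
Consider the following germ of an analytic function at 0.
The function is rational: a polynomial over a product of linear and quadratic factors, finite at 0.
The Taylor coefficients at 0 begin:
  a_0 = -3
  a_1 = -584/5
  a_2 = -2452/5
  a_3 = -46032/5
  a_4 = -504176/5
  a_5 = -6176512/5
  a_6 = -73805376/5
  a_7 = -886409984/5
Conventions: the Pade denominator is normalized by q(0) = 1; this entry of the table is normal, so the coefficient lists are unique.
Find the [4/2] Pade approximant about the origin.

The Pade approximant has numerator coefficients [-3, -52116708412/588354715, 412870190064/588354715, -561843969984/588354715, 612920694528/588354715]; denominator coefficients [1, -1106874820/117670943, -3665629828/117670943].


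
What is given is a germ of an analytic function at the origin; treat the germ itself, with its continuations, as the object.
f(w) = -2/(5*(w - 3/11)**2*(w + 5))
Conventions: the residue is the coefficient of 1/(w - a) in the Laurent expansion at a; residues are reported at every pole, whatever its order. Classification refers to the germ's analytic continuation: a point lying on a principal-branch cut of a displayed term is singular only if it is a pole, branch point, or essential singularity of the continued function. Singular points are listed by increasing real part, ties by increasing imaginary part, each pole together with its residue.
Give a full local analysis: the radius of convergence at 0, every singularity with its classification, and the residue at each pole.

Radius of convergence at 0: 3/11.
At -5: a pole of order 1; residue -121/8410.
At 3/11: a pole of order 2; residue 121/8410.

Denominator factor (w - 3/11)^2: pole of order 2 at 3/11, modulus 3/11.
Denominator factor (w + 5): pole of order 1 at -5, modulus 5.
The radius of convergence is the smallest modulus among the singular points: 3/11.
At the order-1 pole -5 set g(w) = (w - (-5))*f(w) = -2/(5*(w - 3/11)**2).
Simple pole: residue = g(a) at a = -5, which is -121/8410.
At the order-2 pole 3/11 set g(w) = (w - (3/11))^2*f(w) = -2/(5*(w + 5)).
Order-2 pole: residue = g'(a); g'(3/11) = 121/8410, so the residue is 121/8410.
List the singular points by increasing real part (a conjugate pair: the negative imaginary part first).


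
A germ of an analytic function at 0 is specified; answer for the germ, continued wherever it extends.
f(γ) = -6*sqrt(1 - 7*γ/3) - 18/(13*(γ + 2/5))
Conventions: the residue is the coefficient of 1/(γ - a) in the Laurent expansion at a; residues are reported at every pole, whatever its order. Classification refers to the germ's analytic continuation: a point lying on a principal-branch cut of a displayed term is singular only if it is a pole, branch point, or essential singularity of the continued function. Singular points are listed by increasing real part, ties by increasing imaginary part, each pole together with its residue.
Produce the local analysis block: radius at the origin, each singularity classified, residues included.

Radius of convergence at 0: 2/5.
At -2/5: a pole of order 1; residue -18/13.
At 3/7: an algebraic (square-root) branch point.

Denominator factor (γ + 2/5): pole of order 1 at -2/5, modulus 2/5.
Branch term (-6)*sqrt(1 - γ/(3/7)): its argument vanishes at γ = 3/7, a square-root branch point, modulus 3/7.
The radius of convergence is the smallest modulus among the singular points: 2/5.
The branch term is analytic at -2/5 and contributes nothing to the residue; only the rational part matters.
At the order-1 pole -2/5 set g(γ) = (γ - (-2/5))*(rational part) = -18/13.
Simple pole: residue = g(a) at a = -2/5, which is -18/13.
List the singular points by increasing real part (a conjugate pair: the negative imaginary part first).


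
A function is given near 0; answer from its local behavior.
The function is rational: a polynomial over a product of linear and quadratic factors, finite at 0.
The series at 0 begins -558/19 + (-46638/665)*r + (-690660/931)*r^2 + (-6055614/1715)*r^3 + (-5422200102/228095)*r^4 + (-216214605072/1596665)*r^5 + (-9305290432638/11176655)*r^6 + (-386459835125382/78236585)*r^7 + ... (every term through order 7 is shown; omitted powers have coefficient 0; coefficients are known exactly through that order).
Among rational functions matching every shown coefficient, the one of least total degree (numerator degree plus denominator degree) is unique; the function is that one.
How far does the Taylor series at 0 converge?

The radius of convergence is 1/6.

No rational of total degree below 4 reproduces all 8 coefficients; solving the [1/3] Pade equations on them gives f(r) = (2*r/5 + 31/19)/((r - 1/6)*(r**2 + 9*r/7 + 1/3)), whose expansion matches every shown term.
Denominator factor (r**2 + 9*r/7 + 1/3): discriminant 47/147, real irrational roots -9/14 + (1/42)*sqrt(141) and -9/14 - (1/42)*sqrt(141); poles of order 1, moduli 9/14 - (1/42)*sqrt(141) and 9/14 + (1/42)*sqrt(141).
Denominator factor (r - 1/6): pole of order 1 at 1/6, modulus 1/6.
The radius of convergence is the smallest modulus among the singular points: 1/6.


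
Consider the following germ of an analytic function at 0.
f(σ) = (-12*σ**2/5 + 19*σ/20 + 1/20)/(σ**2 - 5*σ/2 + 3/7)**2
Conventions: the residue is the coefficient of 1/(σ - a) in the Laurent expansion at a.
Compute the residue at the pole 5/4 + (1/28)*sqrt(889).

The residue is -(117/80645)*sqrt(889).

The factor σ**2 - 5*σ/2 + 3/7 splits as (σ - a)(σ - a') with a = 5/4 + (1/28)*sqrt(889), a' = 5/4 - (1/28)*sqrt(889). At the order-2 pole a set g(σ) = (σ - a)^2*f(σ) = [-12*σ**2/5 + 19*σ/20 + 1/20] / (σ - a')^2.
Order-2 pole: residue = g'(a); g'(5/4 + (1/28)*sqrt(889)) = -(117/80645)*sqrt(889), so the residue is -(117/80645)*sqrt(889).


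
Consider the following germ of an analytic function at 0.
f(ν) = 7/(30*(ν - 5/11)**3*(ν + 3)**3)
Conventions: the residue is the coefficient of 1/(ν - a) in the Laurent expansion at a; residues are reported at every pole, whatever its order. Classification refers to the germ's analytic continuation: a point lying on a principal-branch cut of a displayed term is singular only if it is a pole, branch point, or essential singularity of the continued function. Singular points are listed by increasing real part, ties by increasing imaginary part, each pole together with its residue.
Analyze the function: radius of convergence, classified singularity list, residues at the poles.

Denominator factor (ν + 3)^3: pole of order 3 at -3, modulus 3.
Denominator factor (ν - 5/11)^3: pole of order 3 at 5/11, modulus 5/11.
The radius of convergence is the smallest modulus among the singular points: 5/11.
At the order-3 pole -3 set g(ν) = (ν - (-3))^3*f(ν) = 7/(30*(ν - 5/11)**3).
Order-3 pole: residue = g''(a)/2; g''(-3) = -1127357/198087920, so the residue is -1127357/396175840.
At the order-3 pole 5/11 set g(ν) = (ν - (5/11))^3*f(ν) = 7/(30*(ν + 3)**3).
Order-3 pole: residue = g''(a)/2; g''(5/11) = 1127357/198087920, so the residue is 1127357/396175840.
List the singular points by increasing real part (a conjugate pair: the negative imaginary part first).

Radius of convergence at 0: 5/11.
At -3: a pole of order 3; residue -1127357/396175840.
At 5/11: a pole of order 3; residue 1127357/396175840.


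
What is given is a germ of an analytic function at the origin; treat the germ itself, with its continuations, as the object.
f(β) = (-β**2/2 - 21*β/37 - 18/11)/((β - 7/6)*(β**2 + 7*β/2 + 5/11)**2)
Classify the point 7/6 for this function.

The point is a pole of order 1.

The denominator factor β - 7/6 vanishes at 7/6 and appears to the power 1; the numerator there equals -87299/29304, nonzero, and no other factor vanishes.
Hence a pole whose order is the multiplicity, 1.


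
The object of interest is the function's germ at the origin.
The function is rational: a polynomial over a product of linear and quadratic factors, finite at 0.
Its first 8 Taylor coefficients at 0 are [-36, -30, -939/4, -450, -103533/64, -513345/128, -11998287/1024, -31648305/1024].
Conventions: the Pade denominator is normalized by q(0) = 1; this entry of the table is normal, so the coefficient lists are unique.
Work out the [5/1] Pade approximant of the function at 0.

Taylor coefficients needed (read off): a_0 = -36, a_1 = -30, a_2 = -939/4, a_3 = -450, a_4 = -103533/64, a_5 = -513345/128, a_6 = -11998287/1024.
Write the denominator as Q(η) = 1 + q1*η. Requiring Q*f - P = O(η^7) with deg P <= 5 kills the coefficients of η^6..η^6 in Q*f:
  η^6: a_6 + q1*a_5 = 0, i.e. -11998287/1024 + (-513345/128)*q1 = 0.
Solving this linear system: q1 = -571347/195560.
The numerator is Q*f truncated at degree 5: P0 = a_0 = -36; P1 = a_1 + q1*a_0 = 3675423/48890; P2 = a_2 + q1*a_1 = -1438365/9778; P3 = a_3 + q1*a_2 = 184486833/782240; P4 = a_4 + q1*a_3 = -94802997/312896; P5 = a_5 + q1*a_4 = 8958394851/12515840.

The Pade approximant has numerator coefficients [-36, 3675423/48890, -1438365/9778, 184486833/782240, -94802997/312896, 8958394851/12515840]; denominator coefficients [1, -571347/195560].


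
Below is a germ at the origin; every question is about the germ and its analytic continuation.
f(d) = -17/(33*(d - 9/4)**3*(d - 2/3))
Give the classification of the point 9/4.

The denominator factor d - 9/4 vanishes at 9/4 and appears to the power 3; the numerator there equals -17/33, nonzero, and no other factor vanishes.
Hence a pole whose order is the multiplicity, 3.

The point is a pole of order 3.


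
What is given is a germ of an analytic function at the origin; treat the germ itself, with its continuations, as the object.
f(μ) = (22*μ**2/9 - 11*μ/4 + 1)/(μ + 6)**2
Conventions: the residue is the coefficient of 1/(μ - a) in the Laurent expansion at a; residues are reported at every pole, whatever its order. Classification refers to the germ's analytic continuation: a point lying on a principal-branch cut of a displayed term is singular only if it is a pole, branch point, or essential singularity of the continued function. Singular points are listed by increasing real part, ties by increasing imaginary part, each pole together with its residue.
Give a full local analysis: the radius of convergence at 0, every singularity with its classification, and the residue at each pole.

Radius of convergence at 0: 6.
At -6: a pole of order 2; residue -385/12.

Denominator factor (μ + 6)^2: pole of order 2 at -6, modulus 6.
The radius of convergence is the smallest modulus among the singular points: 6.
At the order-2 pole -6 set g(μ) = (μ - (-6))^2*f(μ) = 22*μ**2/9 - 11*μ/4 + 1.
Order-2 pole: residue = g'(a); g'(-6) = -385/12, so the residue is -385/12.


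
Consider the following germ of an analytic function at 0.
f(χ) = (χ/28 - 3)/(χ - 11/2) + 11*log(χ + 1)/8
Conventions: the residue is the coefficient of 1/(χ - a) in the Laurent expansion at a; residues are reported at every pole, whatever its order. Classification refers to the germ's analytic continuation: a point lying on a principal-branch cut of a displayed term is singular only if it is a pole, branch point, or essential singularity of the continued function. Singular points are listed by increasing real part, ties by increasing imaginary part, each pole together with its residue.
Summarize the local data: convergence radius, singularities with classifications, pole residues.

Denominator factor (χ - 11/2): pole of order 1 at 11/2, modulus 11/2.
Branch term (11/8)*log(1 - χ/(-1)): its argument vanishes at χ = -1, a logarithmic branch point, modulus 1.
The radius of convergence is the smallest modulus among the singular points: 1.
The branch term is analytic at 11/2 and contributes nothing to the residue; only the rational part matters.
At the order-1 pole 11/2 set g(χ) = (χ - (11/2))*(rational part) = χ/28 - 3.
Simple pole: residue = g(a) at a = 11/2, which is -157/56.
List the singular points by increasing real part (a conjugate pair: the negative imaginary part first).

Radius of convergence at 0: 1.
At -1: a logarithmic branch point.
At 11/2: a pole of order 1; residue -157/56.


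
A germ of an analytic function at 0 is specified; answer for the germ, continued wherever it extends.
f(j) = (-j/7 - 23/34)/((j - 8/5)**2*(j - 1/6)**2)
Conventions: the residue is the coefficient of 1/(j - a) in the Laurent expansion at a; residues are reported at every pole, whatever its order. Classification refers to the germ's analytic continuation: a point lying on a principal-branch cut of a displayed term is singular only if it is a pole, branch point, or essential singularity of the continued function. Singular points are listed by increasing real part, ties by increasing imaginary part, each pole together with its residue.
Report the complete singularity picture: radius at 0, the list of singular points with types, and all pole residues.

Radius of convergence at 0: 1/6.
At 1/6: a pole of order 2; residue -5157900/9461333.
At 8/5: a pole of order 2; residue 5157900/9461333.

Denominator factor (j - 1/6)^2: pole of order 2 at 1/6, modulus 1/6.
Denominator factor (j - 8/5)^2: pole of order 2 at 8/5, modulus 8/5.
The radius of convergence is the smallest modulus among the singular points: 1/6.
At the order-2 pole 1/6 set g(j) = (j - (1/6))^2*f(j) = (-j/7 - 23/34)/(j - 8/5)**2.
Order-2 pole: residue = g'(a); g'(1/6) = -5157900/9461333, so the residue is -5157900/9461333.
At the order-2 pole 8/5 set g(j) = (j - (8/5))^2*f(j) = (-j/7 - 23/34)/(j - 1/6)**2.
Order-2 pole: residue = g'(a); g'(8/5) = 5157900/9461333, so the residue is 5157900/9461333.
List the singular points by increasing real part (a conjugate pair: the negative imaginary part first).


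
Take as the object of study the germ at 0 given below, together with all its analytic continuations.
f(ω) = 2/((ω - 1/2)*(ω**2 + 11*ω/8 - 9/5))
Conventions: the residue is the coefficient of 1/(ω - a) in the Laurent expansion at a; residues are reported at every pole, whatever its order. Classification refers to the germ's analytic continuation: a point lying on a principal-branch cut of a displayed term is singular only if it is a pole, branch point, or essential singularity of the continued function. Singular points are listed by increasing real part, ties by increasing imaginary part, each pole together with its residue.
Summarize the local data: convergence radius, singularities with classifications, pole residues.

Radius of convergence at 0: 1/2.
At -11/16 - (1/80)*sqrt(14545): a pole of order 1; residue 80/69 - (1520/200721)*sqrt(14545).
At 1/2: a pole of order 1; residue -160/69.
At -11/16 + (1/80)*sqrt(14545): a pole of order 1; residue 80/69 + (1520/200721)*sqrt(14545).

Denominator factor (ω - 1/2): pole of order 1 at 1/2, modulus 1/2.
Denominator factor (ω**2 + 11*ω/8 - 9/5): discriminant 2909/320, real irrational roots -11/16 + (1/80)*sqrt(14545) and -11/16 - (1/80)*sqrt(14545); poles of order 1, moduli -11/16 + (1/80)*sqrt(14545) and 11/16 + (1/80)*sqrt(14545).
The radius of convergence is the smallest modulus among the singular points: 1/2.
The factor ω**2 + 11*ω/8 - 9/5 splits as (ω - a)(ω - a') with a = -11/16 - (1/80)*sqrt(14545), a' = -11/16 + (1/80)*sqrt(14545). At the order-1 pole a set g(ω) = (ω - a)*f(ω) = [2/(ω - 1/2)] / (ω - a').
Simple pole: residue = g(a) at a = -11/16 - (1/80)*sqrt(14545), which is 80/69 - (1520/200721)*sqrt(14545).
At the order-1 pole 1/2 set g(ω) = (ω - (1/2))*f(ω) = 2/(ω**2 + 11*ω/8 - 9/5).
Simple pole: residue = g(a) at a = 1/2, which is -160/69.
The factor ω**2 + 11*ω/8 - 9/5 splits as (ω - a)(ω - a') with a = -11/16 + (1/80)*sqrt(14545), a' = -11/16 - (1/80)*sqrt(14545). At the order-1 pole a set g(ω) = (ω - a)*f(ω) = [2/(ω - 1/2)] / (ω - a').
Simple pole: residue = g(a) at a = -11/16 + (1/80)*sqrt(14545), which is 80/69 + (1520/200721)*sqrt(14545).
List the singular points by increasing real part (a conjugate pair: the negative imaginary part first).


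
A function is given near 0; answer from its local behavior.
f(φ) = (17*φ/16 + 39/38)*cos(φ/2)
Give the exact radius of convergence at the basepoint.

The radius of convergence is infinite.

The factor cos(φ/2) is entire and contributes no finite singular point.
The polynomial part has no poles.
No finite singular points: the Taylor series at 0 converges everywhere.


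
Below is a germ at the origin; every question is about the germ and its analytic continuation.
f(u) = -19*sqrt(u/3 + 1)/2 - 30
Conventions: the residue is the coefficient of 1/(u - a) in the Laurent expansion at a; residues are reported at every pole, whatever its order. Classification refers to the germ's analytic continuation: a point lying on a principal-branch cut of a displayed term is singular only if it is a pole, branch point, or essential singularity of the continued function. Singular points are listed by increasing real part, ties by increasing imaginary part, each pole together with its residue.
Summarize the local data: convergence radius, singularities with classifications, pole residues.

Branch term (-19/2)*sqrt(1 - u/(-3)): its argument vanishes at u = -3, a square-root branch point, modulus 3.
The radius of convergence is the smallest modulus among the singular points: 3.

Radius of convergence at 0: 3.
At -3: an algebraic (square-root) branch point.


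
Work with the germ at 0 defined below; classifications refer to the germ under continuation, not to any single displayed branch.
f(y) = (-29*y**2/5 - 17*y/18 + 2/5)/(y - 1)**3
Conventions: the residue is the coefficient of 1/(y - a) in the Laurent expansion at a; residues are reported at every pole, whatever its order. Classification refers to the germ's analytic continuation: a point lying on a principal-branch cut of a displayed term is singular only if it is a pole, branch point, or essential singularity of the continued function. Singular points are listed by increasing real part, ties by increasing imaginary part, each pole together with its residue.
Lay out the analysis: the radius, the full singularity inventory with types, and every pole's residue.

Denominator factor (y - 1)^3: pole of order 3 at 1, modulus 1.
The radius of convergence is the smallest modulus among the singular points: 1.
At the order-3 pole 1 set g(y) = (y - (1))^3*f(y) = -29*y**2/5 - 17*y/18 + 2/5.
Order-3 pole: residue = g''(a)/2; g''(1) = -58/5, so the residue is -29/5.

Radius of convergence at 0: 1.
At 1: a pole of order 3; residue -29/5.


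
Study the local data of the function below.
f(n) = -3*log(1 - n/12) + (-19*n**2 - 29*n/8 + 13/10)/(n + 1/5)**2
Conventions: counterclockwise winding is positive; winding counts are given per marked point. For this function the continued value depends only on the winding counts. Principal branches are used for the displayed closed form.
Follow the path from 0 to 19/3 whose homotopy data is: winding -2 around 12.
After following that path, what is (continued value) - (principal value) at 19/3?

Continued minus principal equals (12)*pi*i.

The rational part is single-valued and drops out of the difference; each branch term changes only by its own monodromy.
(-3)*log(1 - n/(12)): each positive loop around 12 adds 2*pi*i to the log, so winding -2 contributes (-3)*(-2)*2*pi*i = (12)*pi*i.
Summing the contributions at n = 19/3 gives (12)*pi*i.
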